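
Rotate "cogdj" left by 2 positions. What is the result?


Input: "cogdj", rotate left by 2
First 2 characters: "co"
Remaining characters: "gdj"
Concatenate remaining + first: "gdj" + "co" = "gdjco"

gdjco


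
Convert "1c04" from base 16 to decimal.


Input: "1c04" in base 16
Positional expansion:
  Digit '1' (value 1) x 16^3 = 4096
  Digit 'c' (value 12) x 16^2 = 3072
  Digit '0' (value 0) x 16^1 = 0
  Digit '4' (value 4) x 16^0 = 4
Sum = 7172

7172


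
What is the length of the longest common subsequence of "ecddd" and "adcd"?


LCS of "ecddd" and "adcd"
DP table:
           a    d    c    d
      0    0    0    0    0
  e   0    0    0    0    0
  c   0    0    0    1    1
  d   0    0    1    1    2
  d   0    0    1    1    2
  d   0    0    1    1    2
LCS length = dp[5][4] = 2

2


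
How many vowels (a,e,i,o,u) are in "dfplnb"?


Input: dfplnb
Checking each character:
  'd' at position 0: consonant
  'f' at position 1: consonant
  'p' at position 2: consonant
  'l' at position 3: consonant
  'n' at position 4: consonant
  'b' at position 5: consonant
Total vowels: 0

0


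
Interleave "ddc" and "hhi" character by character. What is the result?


Interleaving "ddc" and "hhi":
  Position 0: 'd' from first, 'h' from second => "dh"
  Position 1: 'd' from first, 'h' from second => "dh"
  Position 2: 'c' from first, 'i' from second => "ci"
Result: dhdhci

dhdhci


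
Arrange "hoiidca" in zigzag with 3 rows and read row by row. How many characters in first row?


Zigzag "hoiidca" into 3 rows:
Placing characters:
  'h' => row 0
  'o' => row 1
  'i' => row 2
  'i' => row 1
  'd' => row 0
  'c' => row 1
  'a' => row 2
Rows:
  Row 0: "hd"
  Row 1: "oic"
  Row 2: "ia"
First row length: 2

2


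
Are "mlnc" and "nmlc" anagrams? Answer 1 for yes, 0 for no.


Strings: "mlnc", "nmlc"
Sorted first:  clmn
Sorted second: clmn
Sorted forms match => anagrams

1


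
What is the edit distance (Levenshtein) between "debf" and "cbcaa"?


Computing edit distance: "debf" -> "cbcaa"
DP table:
           c    b    c    a    a
      0    1    2    3    4    5
  d   1    1    2    3    4    5
  e   2    2    2    3    4    5
  b   3    3    2    3    4    5
  f   4    4    3    3    4    5
Edit distance = dp[4][5] = 5

5


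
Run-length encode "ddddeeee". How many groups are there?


Input: ddddeeee
Scanning for consecutive runs:
  Group 1: 'd' x 4 (positions 0-3)
  Group 2: 'e' x 4 (positions 4-7)
Total groups: 2

2


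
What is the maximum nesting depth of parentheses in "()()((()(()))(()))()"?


Input: "()()((()(()))(()))()"
Tracking depth:
  Position 0 '(': depth becomes 1
  Position 1 ')': depth becomes 0
  Position 2 '(': depth becomes 1
  Position 3 ')': depth becomes 0
  Position 4 '(': depth becomes 1
  Position 5 '(': depth becomes 2
  Position 6 '(': depth becomes 3
  Position 7 ')': depth becomes 2
  Position 8 '(': depth becomes 3
  Position 9 '(': depth becomes 4
  Position 10 ')': depth becomes 3
  Position 11 ')': depth becomes 2
  Position 12 ')': depth becomes 1
  Position 13 '(': depth becomes 2
  Position 14 '(': depth becomes 3
  Position 15 ')': depth becomes 2
  Position 16 ')': depth becomes 1
  Position 17 ')': depth becomes 0
  Position 18 '(': depth becomes 1
  Position 19 ')': depth becomes 0
Maximum depth reached: 4

4


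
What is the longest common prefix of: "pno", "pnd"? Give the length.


Words: pno, pnd
  Position 0: all 'p' => match
  Position 1: all 'n' => match
  Position 2: ('o', 'd') => mismatch, stop
LCP = "pn" (length 2)

2


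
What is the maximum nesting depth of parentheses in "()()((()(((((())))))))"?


Input: "()()((()(((((())))))))"
Tracking depth:
  Position 0 '(': depth becomes 1
  Position 1 ')': depth becomes 0
  Position 2 '(': depth becomes 1
  Position 3 ')': depth becomes 0
  Position 4 '(': depth becomes 1
  Position 5 '(': depth becomes 2
  Position 6 '(': depth becomes 3
  Position 7 ')': depth becomes 2
  Position 8 '(': depth becomes 3
  Position 9 '(': depth becomes 4
  Position 10 '(': depth becomes 5
  Position 11 '(': depth becomes 6
  Position 12 '(': depth becomes 7
  Position 13 '(': depth becomes 8
  Position 14 ')': depth becomes 7
  Position 15 ')': depth becomes 6
  Position 16 ')': depth becomes 5
  Position 17 ')': depth becomes 4
  Position 18 ')': depth becomes 3
  Position 19 ')': depth becomes 2
  Position 20 ')': depth becomes 1
  Position 21 ')': depth becomes 0
Maximum depth reached: 8

8


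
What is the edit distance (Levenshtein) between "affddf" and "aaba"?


Computing edit distance: "affddf" -> "aaba"
DP table:
           a    a    b    a
      0    1    2    3    4
  a   1    0    1    2    3
  f   2    1    1    2    3
  f   3    2    2    2    3
  d   4    3    3    3    3
  d   5    4    4    4    4
  f   6    5    5    5    5
Edit distance = dp[6][4] = 5

5


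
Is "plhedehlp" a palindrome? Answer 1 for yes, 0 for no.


Input: plhedehlp
Reversed: plhedehlp
  Compare pos 0 ('p') with pos 8 ('p'): match
  Compare pos 1 ('l') with pos 7 ('l'): match
  Compare pos 2 ('h') with pos 6 ('h'): match
  Compare pos 3 ('e') with pos 5 ('e'): match
Result: palindrome

1


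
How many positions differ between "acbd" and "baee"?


Comparing "acbd" and "baee" position by position:
  Position 0: 'a' vs 'b' => DIFFER
  Position 1: 'c' vs 'a' => DIFFER
  Position 2: 'b' vs 'e' => DIFFER
  Position 3: 'd' vs 'e' => DIFFER
Positions that differ: 4

4


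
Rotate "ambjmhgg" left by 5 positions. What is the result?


Input: "ambjmhgg", rotate left by 5
First 5 characters: "ambjm"
Remaining characters: "hgg"
Concatenate remaining + first: "hgg" + "ambjm" = "hggambjm"

hggambjm


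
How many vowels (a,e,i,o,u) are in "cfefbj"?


Input: cfefbj
Checking each character:
  'c' at position 0: consonant
  'f' at position 1: consonant
  'e' at position 2: vowel (running total: 1)
  'f' at position 3: consonant
  'b' at position 4: consonant
  'j' at position 5: consonant
Total vowels: 1

1


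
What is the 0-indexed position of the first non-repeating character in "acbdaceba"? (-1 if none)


Input: acbdaceba
Character frequencies:
  'a': 3
  'b': 2
  'c': 2
  'd': 1
  'e': 1
Scanning left to right for freq == 1:
  Position 0 ('a'): freq=3, skip
  Position 1 ('c'): freq=2, skip
  Position 2 ('b'): freq=2, skip
  Position 3 ('d'): unique! => answer = 3

3


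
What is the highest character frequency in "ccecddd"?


Input: ccecddd
Character counts:
  'c': 3
  'd': 3
  'e': 1
Maximum frequency: 3

3


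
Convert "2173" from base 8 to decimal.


Input: "2173" in base 8
Positional expansion:
  Digit '2' (value 2) x 8^3 = 1024
  Digit '1' (value 1) x 8^2 = 64
  Digit '7' (value 7) x 8^1 = 56
  Digit '3' (value 3) x 8^0 = 3
Sum = 1147

1147


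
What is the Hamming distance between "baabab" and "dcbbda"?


Comparing "baabab" and "dcbbda" position by position:
  Position 0: 'b' vs 'd' => differ
  Position 1: 'a' vs 'c' => differ
  Position 2: 'a' vs 'b' => differ
  Position 3: 'b' vs 'b' => same
  Position 4: 'a' vs 'd' => differ
  Position 5: 'b' vs 'a' => differ
Total differences (Hamming distance): 5

5


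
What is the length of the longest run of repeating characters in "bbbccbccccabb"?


Input: "bbbccbccccabb"
Scanning for longest run:
  Position 1 ('b'): continues run of 'b', length=2
  Position 2 ('b'): continues run of 'b', length=3
  Position 3 ('c'): new char, reset run to 1
  Position 4 ('c'): continues run of 'c', length=2
  Position 5 ('b'): new char, reset run to 1
  Position 6 ('c'): new char, reset run to 1
  Position 7 ('c'): continues run of 'c', length=2
  Position 8 ('c'): continues run of 'c', length=3
  Position 9 ('c'): continues run of 'c', length=4
  Position 10 ('a'): new char, reset run to 1
  Position 11 ('b'): new char, reset run to 1
  Position 12 ('b'): continues run of 'b', length=2
Longest run: 'c' with length 4

4


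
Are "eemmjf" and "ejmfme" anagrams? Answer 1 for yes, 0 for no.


Strings: "eemmjf", "ejmfme"
Sorted first:  eefjmm
Sorted second: eefjmm
Sorted forms match => anagrams

1


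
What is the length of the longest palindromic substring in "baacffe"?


Input: "baacffe"
Checking substrings for palindromes:
  [1:3] "aa" (len 2) => palindrome
  [4:6] "ff" (len 2) => palindrome
Longest palindromic substring: "aa" with length 2

2


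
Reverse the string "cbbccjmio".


Input: cbbccjmio
Reading characters right to left:
  Position 8: 'o'
  Position 7: 'i'
  Position 6: 'm'
  Position 5: 'j'
  Position 4: 'c'
  Position 3: 'c'
  Position 2: 'b'
  Position 1: 'b'
  Position 0: 'c'
Reversed: oimjccbbc

oimjccbbc


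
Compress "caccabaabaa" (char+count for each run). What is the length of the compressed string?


Input: caccabaabaa
Runs:
  'c' x 1 => "c1"
  'a' x 1 => "a1"
  'c' x 2 => "c2"
  'a' x 1 => "a1"
  'b' x 1 => "b1"
  'a' x 2 => "a2"
  'b' x 1 => "b1"
  'a' x 2 => "a2"
Compressed: "c1a1c2a1b1a2b1a2"
Compressed length: 16

16


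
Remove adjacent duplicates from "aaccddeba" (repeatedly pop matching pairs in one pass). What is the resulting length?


Input: aaccddeba
Stack-based adjacent duplicate removal:
  Read 'a': push. Stack: a
  Read 'a': matches stack top 'a' => pop. Stack: (empty)
  Read 'c': push. Stack: c
  Read 'c': matches stack top 'c' => pop. Stack: (empty)
  Read 'd': push. Stack: d
  Read 'd': matches stack top 'd' => pop. Stack: (empty)
  Read 'e': push. Stack: e
  Read 'b': push. Stack: eb
  Read 'a': push. Stack: eba
Final stack: "eba" (length 3)

3


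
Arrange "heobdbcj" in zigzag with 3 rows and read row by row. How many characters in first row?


Zigzag "heobdbcj" into 3 rows:
Placing characters:
  'h' => row 0
  'e' => row 1
  'o' => row 2
  'b' => row 1
  'd' => row 0
  'b' => row 1
  'c' => row 2
  'j' => row 1
Rows:
  Row 0: "hd"
  Row 1: "ebbj"
  Row 2: "oc"
First row length: 2

2


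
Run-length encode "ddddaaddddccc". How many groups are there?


Input: ddddaaddddccc
Scanning for consecutive runs:
  Group 1: 'd' x 4 (positions 0-3)
  Group 2: 'a' x 2 (positions 4-5)
  Group 3: 'd' x 4 (positions 6-9)
  Group 4: 'c' x 3 (positions 10-12)
Total groups: 4

4


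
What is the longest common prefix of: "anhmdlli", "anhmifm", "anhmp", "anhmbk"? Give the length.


Words: anhmdlli, anhmifm, anhmp, anhmbk
  Position 0: all 'a' => match
  Position 1: all 'n' => match
  Position 2: all 'h' => match
  Position 3: all 'm' => match
  Position 4: ('d', 'i', 'p', 'b') => mismatch, stop
LCP = "anhm" (length 4)

4


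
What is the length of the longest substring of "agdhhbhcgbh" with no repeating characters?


Input: "agdhhbhcgbh"
Sliding window (track last position of each char):
  Position 0 ('a'): window [0,0] length 1 -- new best
  Position 1 ('g'): window [0,1] length 2 -- new best
  Position 2 ('d'): window [0,2] length 3 -- new best
  Position 3 ('h'): window [0,3] length 4 -- new best
  Position 4 ('h'): repeat (last at 3), move window start to 4
  Position 4 ('h'): window [4,4] length 1
  Position 5 ('b'): window [4,5] length 2
  Position 6 ('h'): repeat (last at 4), move window start to 5
  Position 6 ('h'): window [5,6] length 2
  Position 7 ('c'): window [5,7] length 3
  Position 8 ('g'): window [5,8] length 4
  Position 9 ('b'): repeat (last at 5), move window start to 6
  Position 9 ('b'): window [6,9] length 4
  Position 10 ('h'): repeat (last at 6), move window start to 7
  Position 10 ('h'): window [7,10] length 4
Longest substring with no repeats: "agdh" with length 4

4


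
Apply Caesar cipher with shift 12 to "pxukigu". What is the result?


Caesar cipher: shift "pxukigu" by 12
  'p' (pos 15) + 12 = pos 1 = 'b'
  'x' (pos 23) + 12 = pos 9 = 'j'
  'u' (pos 20) + 12 = pos 6 = 'g'
  'k' (pos 10) + 12 = pos 22 = 'w'
  'i' (pos 8) + 12 = pos 20 = 'u'
  'g' (pos 6) + 12 = pos 18 = 's'
  'u' (pos 20) + 12 = pos 6 = 'g'
Result: bjgwusg

bjgwusg


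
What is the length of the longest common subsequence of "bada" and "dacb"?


LCS of "bada" and "dacb"
DP table:
           d    a    c    b
      0    0    0    0    0
  b   0    0    0    0    1
  a   0    0    1    1    1
  d   0    1    1    1    1
  a   0    1    2    2    2
LCS length = dp[4][4] = 2

2


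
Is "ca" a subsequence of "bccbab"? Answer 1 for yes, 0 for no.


Check if "ca" is a subsequence of "bccbab"
Greedy scan:
  Position 0 ('b'): no match needed
  Position 1 ('c'): matches sub[0] = 'c'
  Position 2 ('c'): no match needed
  Position 3 ('b'): no match needed
  Position 4 ('a'): matches sub[1] = 'a'
  Position 5 ('b'): no match needed
All 2 characters matched => is a subsequence

1


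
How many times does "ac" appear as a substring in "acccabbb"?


Searching for "ac" in "acccabbb"
Scanning each position:
  Position 0: "ac" => MATCH
  Position 1: "cc" => no
  Position 2: "cc" => no
  Position 3: "ca" => no
  Position 4: "ab" => no
  Position 5: "bb" => no
  Position 6: "bb" => no
Total occurrences: 1

1


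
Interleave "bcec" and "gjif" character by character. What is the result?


Interleaving "bcec" and "gjif":
  Position 0: 'b' from first, 'g' from second => "bg"
  Position 1: 'c' from first, 'j' from second => "cj"
  Position 2: 'e' from first, 'i' from second => "ei"
  Position 3: 'c' from first, 'f' from second => "cf"
Result: bgcjeicf

bgcjeicf


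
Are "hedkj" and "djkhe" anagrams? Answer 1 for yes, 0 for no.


Strings: "hedkj", "djkhe"
Sorted first:  dehjk
Sorted second: dehjk
Sorted forms match => anagrams

1


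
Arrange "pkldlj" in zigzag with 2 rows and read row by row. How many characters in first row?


Zigzag "pkldlj" into 2 rows:
Placing characters:
  'p' => row 0
  'k' => row 1
  'l' => row 0
  'd' => row 1
  'l' => row 0
  'j' => row 1
Rows:
  Row 0: "pll"
  Row 1: "kdj"
First row length: 3

3


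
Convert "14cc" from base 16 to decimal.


Input: "14cc" in base 16
Positional expansion:
  Digit '1' (value 1) x 16^3 = 4096
  Digit '4' (value 4) x 16^2 = 1024
  Digit 'c' (value 12) x 16^1 = 192
  Digit 'c' (value 12) x 16^0 = 12
Sum = 5324

5324


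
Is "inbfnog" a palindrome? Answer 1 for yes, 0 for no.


Input: inbfnog
Reversed: gonfbni
  Compare pos 0 ('i') with pos 6 ('g'): MISMATCH
  Compare pos 1 ('n') with pos 5 ('o'): MISMATCH
  Compare pos 2 ('b') with pos 4 ('n'): MISMATCH
Result: not a palindrome

0


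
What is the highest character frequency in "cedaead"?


Input: cedaead
Character counts:
  'a': 2
  'c': 1
  'd': 2
  'e': 2
Maximum frequency: 2

2


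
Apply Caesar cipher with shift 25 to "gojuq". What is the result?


Caesar cipher: shift "gojuq" by 25
  'g' (pos 6) + 25 = pos 5 = 'f'
  'o' (pos 14) + 25 = pos 13 = 'n'
  'j' (pos 9) + 25 = pos 8 = 'i'
  'u' (pos 20) + 25 = pos 19 = 't'
  'q' (pos 16) + 25 = pos 15 = 'p'
Result: fnitp

fnitp


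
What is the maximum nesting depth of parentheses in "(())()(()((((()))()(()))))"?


Input: "(())()(()((((()))()(()))))"
Tracking depth:
  Position 0 '(': depth becomes 1
  Position 1 '(': depth becomes 2
  Position 2 ')': depth becomes 1
  Position 3 ')': depth becomes 0
  Position 4 '(': depth becomes 1
  Position 5 ')': depth becomes 0
  Position 6 '(': depth becomes 1
  Position 7 '(': depth becomes 2
  Position 8 ')': depth becomes 1
  Position 9 '(': depth becomes 2
  Position 10 '(': depth becomes 3
  Position 11 '(': depth becomes 4
  Position 12 '(': depth becomes 5
  Position 13 '(': depth becomes 6
  Position 14 ')': depth becomes 5
  Position 15 ')': depth becomes 4
  Position 16 ')': depth becomes 3
  Position 17 '(': depth becomes 4
  Position 18 ')': depth becomes 3
  Position 19 '(': depth becomes 4
  Position 20 '(': depth becomes 5
  Position 21 ')': depth becomes 4
  Position 22 ')': depth becomes 3
  Position 23 ')': depth becomes 2
  Position 24 ')': depth becomes 1
  Position 25 ')': depth becomes 0
Maximum depth reached: 6

6


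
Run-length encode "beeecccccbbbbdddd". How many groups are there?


Input: beeecccccbbbbdddd
Scanning for consecutive runs:
  Group 1: 'b' x 1 (positions 0-0)
  Group 2: 'e' x 3 (positions 1-3)
  Group 3: 'c' x 5 (positions 4-8)
  Group 4: 'b' x 4 (positions 9-12)
  Group 5: 'd' x 4 (positions 13-16)
Total groups: 5

5


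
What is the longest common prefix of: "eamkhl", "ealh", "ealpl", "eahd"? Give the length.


Words: eamkhl, ealh, ealpl, eahd
  Position 0: all 'e' => match
  Position 1: all 'a' => match
  Position 2: ('m', 'l', 'l', 'h') => mismatch, stop
LCP = "ea" (length 2)

2


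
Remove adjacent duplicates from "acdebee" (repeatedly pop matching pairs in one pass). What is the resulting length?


Input: acdebee
Stack-based adjacent duplicate removal:
  Read 'a': push. Stack: a
  Read 'c': push. Stack: ac
  Read 'd': push. Stack: acd
  Read 'e': push. Stack: acde
  Read 'b': push. Stack: acdeb
  Read 'e': push. Stack: acdebe
  Read 'e': matches stack top 'e' => pop. Stack: acdeb
Final stack: "acdeb" (length 5)

5


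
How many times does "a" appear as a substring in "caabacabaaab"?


Searching for "a" in "caabacabaaab"
Scanning each position:
  Position 0: "c" => no
  Position 1: "a" => MATCH
  Position 2: "a" => MATCH
  Position 3: "b" => no
  Position 4: "a" => MATCH
  Position 5: "c" => no
  Position 6: "a" => MATCH
  Position 7: "b" => no
  Position 8: "a" => MATCH
  Position 9: "a" => MATCH
  Position 10: "a" => MATCH
  Position 11: "b" => no
Total occurrences: 7

7


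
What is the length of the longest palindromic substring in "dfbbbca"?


Input: "dfbbbca"
Checking substrings for palindromes:
  [2:5] "bbb" (len 3) => palindrome
  [2:4] "bb" (len 2) => palindrome
  [3:5] "bb" (len 2) => palindrome
Longest palindromic substring: "bbb" with length 3

3


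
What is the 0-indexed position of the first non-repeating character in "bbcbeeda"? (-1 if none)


Input: bbcbeeda
Character frequencies:
  'a': 1
  'b': 3
  'c': 1
  'd': 1
  'e': 2
Scanning left to right for freq == 1:
  Position 0 ('b'): freq=3, skip
  Position 1 ('b'): freq=3, skip
  Position 2 ('c'): unique! => answer = 2

2


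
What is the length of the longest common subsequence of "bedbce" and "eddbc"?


LCS of "bedbce" and "eddbc"
DP table:
           e    d    d    b    c
      0    0    0    0    0    0
  b   0    0    0    0    1    1
  e   0    1    1    1    1    1
  d   0    1    2    2    2    2
  b   0    1    2    2    3    3
  c   0    1    2    2    3    4
  e   0    1    2    2    3    4
LCS length = dp[6][5] = 4

4


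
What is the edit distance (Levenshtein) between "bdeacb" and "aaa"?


Computing edit distance: "bdeacb" -> "aaa"
DP table:
           a    a    a
      0    1    2    3
  b   1    1    2    3
  d   2    2    2    3
  e   3    3    3    3
  a   4    3    3    3
  c   5    4    4    4
  b   6    5    5    5
Edit distance = dp[6][3] = 5

5


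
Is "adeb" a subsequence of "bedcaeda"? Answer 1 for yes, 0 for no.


Check if "adeb" is a subsequence of "bedcaeda"
Greedy scan:
  Position 0 ('b'): no match needed
  Position 1 ('e'): no match needed
  Position 2 ('d'): no match needed
  Position 3 ('c'): no match needed
  Position 4 ('a'): matches sub[0] = 'a'
  Position 5 ('e'): no match needed
  Position 6 ('d'): matches sub[1] = 'd'
  Position 7 ('a'): no match needed
Only matched 2/4 characters => not a subsequence

0


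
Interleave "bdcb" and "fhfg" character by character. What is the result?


Interleaving "bdcb" and "fhfg":
  Position 0: 'b' from first, 'f' from second => "bf"
  Position 1: 'd' from first, 'h' from second => "dh"
  Position 2: 'c' from first, 'f' from second => "cf"
  Position 3: 'b' from first, 'g' from second => "bg"
Result: bfdhcfbg

bfdhcfbg


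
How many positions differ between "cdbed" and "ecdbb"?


Comparing "cdbed" and "ecdbb" position by position:
  Position 0: 'c' vs 'e' => DIFFER
  Position 1: 'd' vs 'c' => DIFFER
  Position 2: 'b' vs 'd' => DIFFER
  Position 3: 'e' vs 'b' => DIFFER
  Position 4: 'd' vs 'b' => DIFFER
Positions that differ: 5

5


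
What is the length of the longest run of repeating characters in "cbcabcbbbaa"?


Input: "cbcabcbbbaa"
Scanning for longest run:
  Position 1 ('b'): new char, reset run to 1
  Position 2 ('c'): new char, reset run to 1
  Position 3 ('a'): new char, reset run to 1
  Position 4 ('b'): new char, reset run to 1
  Position 5 ('c'): new char, reset run to 1
  Position 6 ('b'): new char, reset run to 1
  Position 7 ('b'): continues run of 'b', length=2
  Position 8 ('b'): continues run of 'b', length=3
  Position 9 ('a'): new char, reset run to 1
  Position 10 ('a'): continues run of 'a', length=2
Longest run: 'b' with length 3

3


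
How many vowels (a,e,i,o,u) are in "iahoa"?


Input: iahoa
Checking each character:
  'i' at position 0: vowel (running total: 1)
  'a' at position 1: vowel (running total: 2)
  'h' at position 2: consonant
  'o' at position 3: vowel (running total: 3)
  'a' at position 4: vowel (running total: 4)
Total vowels: 4

4


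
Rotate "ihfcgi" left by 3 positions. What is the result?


Input: "ihfcgi", rotate left by 3
First 3 characters: "ihf"
Remaining characters: "cgi"
Concatenate remaining + first: "cgi" + "ihf" = "cgiihf"

cgiihf


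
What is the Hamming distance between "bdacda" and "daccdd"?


Comparing "bdacda" and "daccdd" position by position:
  Position 0: 'b' vs 'd' => differ
  Position 1: 'd' vs 'a' => differ
  Position 2: 'a' vs 'c' => differ
  Position 3: 'c' vs 'c' => same
  Position 4: 'd' vs 'd' => same
  Position 5: 'a' vs 'd' => differ
Total differences (Hamming distance): 4

4


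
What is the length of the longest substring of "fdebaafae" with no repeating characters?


Input: "fdebaafae"
Sliding window (track last position of each char):
  Position 0 ('f'): window [0,0] length 1 -- new best
  Position 1 ('d'): window [0,1] length 2 -- new best
  Position 2 ('e'): window [0,2] length 3 -- new best
  Position 3 ('b'): window [0,3] length 4 -- new best
  Position 4 ('a'): window [0,4] length 5 -- new best
  Position 5 ('a'): repeat (last at 4), move window start to 5
  Position 5 ('a'): window [5,5] length 1
  Position 6 ('f'): window [5,6] length 2
  Position 7 ('a'): repeat (last at 5), move window start to 6
  Position 7 ('a'): window [6,7] length 2
  Position 8 ('e'): window [6,8] length 3
Longest substring with no repeats: "fdeba" with length 5

5


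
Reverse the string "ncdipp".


Input: ncdipp
Reading characters right to left:
  Position 5: 'p'
  Position 4: 'p'
  Position 3: 'i'
  Position 2: 'd'
  Position 1: 'c'
  Position 0: 'n'
Reversed: ppidcn

ppidcn


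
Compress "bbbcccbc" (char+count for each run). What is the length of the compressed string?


Input: bbbcccbc
Runs:
  'b' x 3 => "b3"
  'c' x 3 => "c3"
  'b' x 1 => "b1"
  'c' x 1 => "c1"
Compressed: "b3c3b1c1"
Compressed length: 8

8


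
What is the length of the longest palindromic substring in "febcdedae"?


Input: "febcdedae"
Checking substrings for palindromes:
  [4:7] "ded" (len 3) => palindrome
Longest palindromic substring: "ded" with length 3

3


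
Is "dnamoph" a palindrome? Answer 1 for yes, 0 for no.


Input: dnamoph
Reversed: hpomand
  Compare pos 0 ('d') with pos 6 ('h'): MISMATCH
  Compare pos 1 ('n') with pos 5 ('p'): MISMATCH
  Compare pos 2 ('a') with pos 4 ('o'): MISMATCH
Result: not a palindrome

0


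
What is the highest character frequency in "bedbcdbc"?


Input: bedbcdbc
Character counts:
  'b': 3
  'c': 2
  'd': 2
  'e': 1
Maximum frequency: 3

3


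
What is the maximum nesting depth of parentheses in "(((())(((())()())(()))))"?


Input: "(((())(((())()())(()))))"
Tracking depth:
  Position 0 '(': depth becomes 1
  Position 1 '(': depth becomes 2
  Position 2 '(': depth becomes 3
  Position 3 '(': depth becomes 4
  Position 4 ')': depth becomes 3
  Position 5 ')': depth becomes 2
  Position 6 '(': depth becomes 3
  Position 7 '(': depth becomes 4
  Position 8 '(': depth becomes 5
  Position 9 '(': depth becomes 6
  Position 10 ')': depth becomes 5
  Position 11 ')': depth becomes 4
  Position 12 '(': depth becomes 5
  Position 13 ')': depth becomes 4
  Position 14 '(': depth becomes 5
  Position 15 ')': depth becomes 4
  Position 16 ')': depth becomes 3
  Position 17 '(': depth becomes 4
  Position 18 '(': depth becomes 5
  Position 19 ')': depth becomes 4
  Position 20 ')': depth becomes 3
  Position 21 ')': depth becomes 2
  Position 22 ')': depth becomes 1
  Position 23 ')': depth becomes 0
Maximum depth reached: 6

6


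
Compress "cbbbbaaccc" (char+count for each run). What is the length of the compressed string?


Input: cbbbbaaccc
Runs:
  'c' x 1 => "c1"
  'b' x 4 => "b4"
  'a' x 2 => "a2"
  'c' x 3 => "c3"
Compressed: "c1b4a2c3"
Compressed length: 8

8


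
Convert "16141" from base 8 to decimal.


Input: "16141" in base 8
Positional expansion:
  Digit '1' (value 1) x 8^4 = 4096
  Digit '6' (value 6) x 8^3 = 3072
  Digit '1' (value 1) x 8^2 = 64
  Digit '4' (value 4) x 8^1 = 32
  Digit '1' (value 1) x 8^0 = 1
Sum = 7265

7265


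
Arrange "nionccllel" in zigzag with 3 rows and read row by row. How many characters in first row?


Zigzag "nionccllel" into 3 rows:
Placing characters:
  'n' => row 0
  'i' => row 1
  'o' => row 2
  'n' => row 1
  'c' => row 0
  'c' => row 1
  'l' => row 2
  'l' => row 1
  'e' => row 0
  'l' => row 1
Rows:
  Row 0: "nce"
  Row 1: "incll"
  Row 2: "ol"
First row length: 3

3


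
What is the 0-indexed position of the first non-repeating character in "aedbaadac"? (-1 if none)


Input: aedbaadac
Character frequencies:
  'a': 4
  'b': 1
  'c': 1
  'd': 2
  'e': 1
Scanning left to right for freq == 1:
  Position 0 ('a'): freq=4, skip
  Position 1 ('e'): unique! => answer = 1

1


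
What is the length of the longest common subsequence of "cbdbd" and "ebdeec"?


LCS of "cbdbd" and "ebdeec"
DP table:
           e    b    d    e    e    c
      0    0    0    0    0    0    0
  c   0    0    0    0    0    0    1
  b   0    0    1    1    1    1    1
  d   0    0    1    2    2    2    2
  b   0    0    1    2    2    2    2
  d   0    0    1    2    2    2    2
LCS length = dp[5][6] = 2

2


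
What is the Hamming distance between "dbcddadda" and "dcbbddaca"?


Comparing "dbcddadda" and "dcbbddaca" position by position:
  Position 0: 'd' vs 'd' => same
  Position 1: 'b' vs 'c' => differ
  Position 2: 'c' vs 'b' => differ
  Position 3: 'd' vs 'b' => differ
  Position 4: 'd' vs 'd' => same
  Position 5: 'a' vs 'd' => differ
  Position 6: 'd' vs 'a' => differ
  Position 7: 'd' vs 'c' => differ
  Position 8: 'a' vs 'a' => same
Total differences (Hamming distance): 6

6


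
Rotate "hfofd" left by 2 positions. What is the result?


Input: "hfofd", rotate left by 2
First 2 characters: "hf"
Remaining characters: "ofd"
Concatenate remaining + first: "ofd" + "hf" = "ofdhf"

ofdhf


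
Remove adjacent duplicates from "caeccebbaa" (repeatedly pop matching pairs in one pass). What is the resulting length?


Input: caeccebbaa
Stack-based adjacent duplicate removal:
  Read 'c': push. Stack: c
  Read 'a': push. Stack: ca
  Read 'e': push. Stack: cae
  Read 'c': push. Stack: caec
  Read 'c': matches stack top 'c' => pop. Stack: cae
  Read 'e': matches stack top 'e' => pop. Stack: ca
  Read 'b': push. Stack: cab
  Read 'b': matches stack top 'b' => pop. Stack: ca
  Read 'a': matches stack top 'a' => pop. Stack: c
  Read 'a': push. Stack: ca
Final stack: "ca" (length 2)

2


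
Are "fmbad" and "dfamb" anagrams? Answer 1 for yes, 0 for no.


Strings: "fmbad", "dfamb"
Sorted first:  abdfm
Sorted second: abdfm
Sorted forms match => anagrams

1


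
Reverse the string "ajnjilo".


Input: ajnjilo
Reading characters right to left:
  Position 6: 'o'
  Position 5: 'l'
  Position 4: 'i'
  Position 3: 'j'
  Position 2: 'n'
  Position 1: 'j'
  Position 0: 'a'
Reversed: olijnja

olijnja


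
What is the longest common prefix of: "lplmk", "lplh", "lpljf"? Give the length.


Words: lplmk, lplh, lpljf
  Position 0: all 'l' => match
  Position 1: all 'p' => match
  Position 2: all 'l' => match
  Position 3: ('m', 'h', 'j') => mismatch, stop
LCP = "lpl" (length 3)

3


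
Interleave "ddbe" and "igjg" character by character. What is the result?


Interleaving "ddbe" and "igjg":
  Position 0: 'd' from first, 'i' from second => "di"
  Position 1: 'd' from first, 'g' from second => "dg"
  Position 2: 'b' from first, 'j' from second => "bj"
  Position 3: 'e' from first, 'g' from second => "eg"
Result: didgbjeg

didgbjeg


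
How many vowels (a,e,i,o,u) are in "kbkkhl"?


Input: kbkkhl
Checking each character:
  'k' at position 0: consonant
  'b' at position 1: consonant
  'k' at position 2: consonant
  'k' at position 3: consonant
  'h' at position 4: consonant
  'l' at position 5: consonant
Total vowels: 0

0


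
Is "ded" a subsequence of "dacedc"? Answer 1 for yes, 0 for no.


Check if "ded" is a subsequence of "dacedc"
Greedy scan:
  Position 0 ('d'): matches sub[0] = 'd'
  Position 1 ('a'): no match needed
  Position 2 ('c'): no match needed
  Position 3 ('e'): matches sub[1] = 'e'
  Position 4 ('d'): matches sub[2] = 'd'
  Position 5 ('c'): no match needed
All 3 characters matched => is a subsequence

1


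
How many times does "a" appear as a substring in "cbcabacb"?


Searching for "a" in "cbcabacb"
Scanning each position:
  Position 0: "c" => no
  Position 1: "b" => no
  Position 2: "c" => no
  Position 3: "a" => MATCH
  Position 4: "b" => no
  Position 5: "a" => MATCH
  Position 6: "c" => no
  Position 7: "b" => no
Total occurrences: 2

2


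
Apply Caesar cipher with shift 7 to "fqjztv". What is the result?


Caesar cipher: shift "fqjztv" by 7
  'f' (pos 5) + 7 = pos 12 = 'm'
  'q' (pos 16) + 7 = pos 23 = 'x'
  'j' (pos 9) + 7 = pos 16 = 'q'
  'z' (pos 25) + 7 = pos 6 = 'g'
  't' (pos 19) + 7 = pos 0 = 'a'
  'v' (pos 21) + 7 = pos 2 = 'c'
Result: mxqgac

mxqgac


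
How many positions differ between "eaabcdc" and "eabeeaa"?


Comparing "eaabcdc" and "eabeeaa" position by position:
  Position 0: 'e' vs 'e' => same
  Position 1: 'a' vs 'a' => same
  Position 2: 'a' vs 'b' => DIFFER
  Position 3: 'b' vs 'e' => DIFFER
  Position 4: 'c' vs 'e' => DIFFER
  Position 5: 'd' vs 'a' => DIFFER
  Position 6: 'c' vs 'a' => DIFFER
Positions that differ: 5

5


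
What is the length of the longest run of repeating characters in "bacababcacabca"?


Input: "bacababcacabca"
Scanning for longest run:
  Position 1 ('a'): new char, reset run to 1
  Position 2 ('c'): new char, reset run to 1
  Position 3 ('a'): new char, reset run to 1
  Position 4 ('b'): new char, reset run to 1
  Position 5 ('a'): new char, reset run to 1
  Position 6 ('b'): new char, reset run to 1
  Position 7 ('c'): new char, reset run to 1
  Position 8 ('a'): new char, reset run to 1
  Position 9 ('c'): new char, reset run to 1
  Position 10 ('a'): new char, reset run to 1
  Position 11 ('b'): new char, reset run to 1
  Position 12 ('c'): new char, reset run to 1
  Position 13 ('a'): new char, reset run to 1
Longest run: 'b' with length 1

1


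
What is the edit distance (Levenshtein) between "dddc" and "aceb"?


Computing edit distance: "dddc" -> "aceb"
DP table:
           a    c    e    b
      0    1    2    3    4
  d   1    1    2    3    4
  d   2    2    2    3    4
  d   3    3    3    3    4
  c   4    4    3    4    4
Edit distance = dp[4][4] = 4

4


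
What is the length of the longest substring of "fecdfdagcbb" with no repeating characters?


Input: "fecdfdagcbb"
Sliding window (track last position of each char):
  Position 0 ('f'): window [0,0] length 1 -- new best
  Position 1 ('e'): window [0,1] length 2 -- new best
  Position 2 ('c'): window [0,2] length 3 -- new best
  Position 3 ('d'): window [0,3] length 4 -- new best
  Position 4 ('f'): repeat (last at 0), move window start to 1
  Position 4 ('f'): window [1,4] length 4
  Position 5 ('d'): repeat (last at 3), move window start to 4
  Position 5 ('d'): window [4,5] length 2
  Position 6 ('a'): window [4,6] length 3
  Position 7 ('g'): window [4,7] length 4
  Position 8 ('c'): window [4,8] length 5 -- new best
  Position 9 ('b'): window [4,9] length 6 -- new best
  Position 10 ('b'): repeat (last at 9), move window start to 10
  Position 10 ('b'): window [10,10] length 1
Longest substring with no repeats: "fdagcb" with length 6

6


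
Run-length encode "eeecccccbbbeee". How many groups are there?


Input: eeecccccbbbeee
Scanning for consecutive runs:
  Group 1: 'e' x 3 (positions 0-2)
  Group 2: 'c' x 5 (positions 3-7)
  Group 3: 'b' x 3 (positions 8-10)
  Group 4: 'e' x 3 (positions 11-13)
Total groups: 4

4


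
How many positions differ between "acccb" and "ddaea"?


Comparing "acccb" and "ddaea" position by position:
  Position 0: 'a' vs 'd' => DIFFER
  Position 1: 'c' vs 'd' => DIFFER
  Position 2: 'c' vs 'a' => DIFFER
  Position 3: 'c' vs 'e' => DIFFER
  Position 4: 'b' vs 'a' => DIFFER
Positions that differ: 5

5


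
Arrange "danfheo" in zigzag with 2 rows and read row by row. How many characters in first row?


Zigzag "danfheo" into 2 rows:
Placing characters:
  'd' => row 0
  'a' => row 1
  'n' => row 0
  'f' => row 1
  'h' => row 0
  'e' => row 1
  'o' => row 0
Rows:
  Row 0: "dnho"
  Row 1: "afe"
First row length: 4

4


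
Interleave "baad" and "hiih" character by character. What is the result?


Interleaving "baad" and "hiih":
  Position 0: 'b' from first, 'h' from second => "bh"
  Position 1: 'a' from first, 'i' from second => "ai"
  Position 2: 'a' from first, 'i' from second => "ai"
  Position 3: 'd' from first, 'h' from second => "dh"
Result: bhaiaidh

bhaiaidh


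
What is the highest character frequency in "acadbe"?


Input: acadbe
Character counts:
  'a': 2
  'b': 1
  'c': 1
  'd': 1
  'e': 1
Maximum frequency: 2

2


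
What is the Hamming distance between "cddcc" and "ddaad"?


Comparing "cddcc" and "ddaad" position by position:
  Position 0: 'c' vs 'd' => differ
  Position 1: 'd' vs 'd' => same
  Position 2: 'd' vs 'a' => differ
  Position 3: 'c' vs 'a' => differ
  Position 4: 'c' vs 'd' => differ
Total differences (Hamming distance): 4

4


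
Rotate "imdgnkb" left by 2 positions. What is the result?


Input: "imdgnkb", rotate left by 2
First 2 characters: "im"
Remaining characters: "dgnkb"
Concatenate remaining + first: "dgnkb" + "im" = "dgnkbim"

dgnkbim


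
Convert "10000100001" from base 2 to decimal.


Input: "10000100001" in base 2
Positional expansion:
  Digit '1' (value 1) x 2^10 = 1024
  Digit '0' (value 0) x 2^9 = 0
  Digit '0' (value 0) x 2^8 = 0
  Digit '0' (value 0) x 2^7 = 0
  Digit '0' (value 0) x 2^6 = 0
  Digit '1' (value 1) x 2^5 = 32
  Digit '0' (value 0) x 2^4 = 0
  Digit '0' (value 0) x 2^3 = 0
  Digit '0' (value 0) x 2^2 = 0
  Digit '0' (value 0) x 2^1 = 0
  Digit '1' (value 1) x 2^0 = 1
Sum = 1057

1057


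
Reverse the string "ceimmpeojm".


Input: ceimmpeojm
Reading characters right to left:
  Position 9: 'm'
  Position 8: 'j'
  Position 7: 'o'
  Position 6: 'e'
  Position 5: 'p'
  Position 4: 'm'
  Position 3: 'm'
  Position 2: 'i'
  Position 1: 'e'
  Position 0: 'c'
Reversed: mjoepmmiec

mjoepmmiec


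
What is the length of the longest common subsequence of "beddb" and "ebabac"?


LCS of "beddb" and "ebabac"
DP table:
           e    b    a    b    a    c
      0    0    0    0    0    0    0
  b   0    0    1    1    1    1    1
  e   0    1    1    1    1    1    1
  d   0    1    1    1    1    1    1
  d   0    1    1    1    1    1    1
  b   0    1    2    2    2    2    2
LCS length = dp[5][6] = 2

2


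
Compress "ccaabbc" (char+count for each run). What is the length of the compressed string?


Input: ccaabbc
Runs:
  'c' x 2 => "c2"
  'a' x 2 => "a2"
  'b' x 2 => "b2"
  'c' x 1 => "c1"
Compressed: "c2a2b2c1"
Compressed length: 8

8


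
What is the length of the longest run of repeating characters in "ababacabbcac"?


Input: "ababacabbcac"
Scanning for longest run:
  Position 1 ('b'): new char, reset run to 1
  Position 2 ('a'): new char, reset run to 1
  Position 3 ('b'): new char, reset run to 1
  Position 4 ('a'): new char, reset run to 1
  Position 5 ('c'): new char, reset run to 1
  Position 6 ('a'): new char, reset run to 1
  Position 7 ('b'): new char, reset run to 1
  Position 8 ('b'): continues run of 'b', length=2
  Position 9 ('c'): new char, reset run to 1
  Position 10 ('a'): new char, reset run to 1
  Position 11 ('c'): new char, reset run to 1
Longest run: 'b' with length 2

2


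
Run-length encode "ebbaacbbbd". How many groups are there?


Input: ebbaacbbbd
Scanning for consecutive runs:
  Group 1: 'e' x 1 (positions 0-0)
  Group 2: 'b' x 2 (positions 1-2)
  Group 3: 'a' x 2 (positions 3-4)
  Group 4: 'c' x 1 (positions 5-5)
  Group 5: 'b' x 3 (positions 6-8)
  Group 6: 'd' x 1 (positions 9-9)
Total groups: 6

6


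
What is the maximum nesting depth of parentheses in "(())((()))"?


Input: "(())((()))"
Tracking depth:
  Position 0 '(': depth becomes 1
  Position 1 '(': depth becomes 2
  Position 2 ')': depth becomes 1
  Position 3 ')': depth becomes 0
  Position 4 '(': depth becomes 1
  Position 5 '(': depth becomes 2
  Position 6 '(': depth becomes 3
  Position 7 ')': depth becomes 2
  Position 8 ')': depth becomes 1
  Position 9 ')': depth becomes 0
Maximum depth reached: 3

3


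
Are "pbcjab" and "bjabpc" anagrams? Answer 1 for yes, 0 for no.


Strings: "pbcjab", "bjabpc"
Sorted first:  abbcjp
Sorted second: abbcjp
Sorted forms match => anagrams

1


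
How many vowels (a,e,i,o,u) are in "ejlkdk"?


Input: ejlkdk
Checking each character:
  'e' at position 0: vowel (running total: 1)
  'j' at position 1: consonant
  'l' at position 2: consonant
  'k' at position 3: consonant
  'd' at position 4: consonant
  'k' at position 5: consonant
Total vowels: 1

1


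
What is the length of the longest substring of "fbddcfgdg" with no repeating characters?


Input: "fbddcfgdg"
Sliding window (track last position of each char):
  Position 0 ('f'): window [0,0] length 1 -- new best
  Position 1 ('b'): window [0,1] length 2 -- new best
  Position 2 ('d'): window [0,2] length 3 -- new best
  Position 3 ('d'): repeat (last at 2), move window start to 3
  Position 3 ('d'): window [3,3] length 1
  Position 4 ('c'): window [3,4] length 2
  Position 5 ('f'): window [3,5] length 3
  Position 6 ('g'): window [3,6] length 4 -- new best
  Position 7 ('d'): repeat (last at 3), move window start to 4
  Position 7 ('d'): window [4,7] length 4
  Position 8 ('g'): repeat (last at 6), move window start to 7
  Position 8 ('g'): window [7,8] length 2
Longest substring with no repeats: "dcfg" with length 4

4


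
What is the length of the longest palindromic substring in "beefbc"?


Input: "beefbc"
Checking substrings for palindromes:
  [1:3] "ee" (len 2) => palindrome
Longest palindromic substring: "ee" with length 2

2


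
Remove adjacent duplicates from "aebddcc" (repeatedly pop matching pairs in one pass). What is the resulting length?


Input: aebddcc
Stack-based adjacent duplicate removal:
  Read 'a': push. Stack: a
  Read 'e': push. Stack: ae
  Read 'b': push. Stack: aeb
  Read 'd': push. Stack: aebd
  Read 'd': matches stack top 'd' => pop. Stack: aeb
  Read 'c': push. Stack: aebc
  Read 'c': matches stack top 'c' => pop. Stack: aeb
Final stack: "aeb" (length 3)

3


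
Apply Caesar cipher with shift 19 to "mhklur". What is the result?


Caesar cipher: shift "mhklur" by 19
  'm' (pos 12) + 19 = pos 5 = 'f'
  'h' (pos 7) + 19 = pos 0 = 'a'
  'k' (pos 10) + 19 = pos 3 = 'd'
  'l' (pos 11) + 19 = pos 4 = 'e'
  'u' (pos 20) + 19 = pos 13 = 'n'
  'r' (pos 17) + 19 = pos 10 = 'k'
Result: fadenk

fadenk


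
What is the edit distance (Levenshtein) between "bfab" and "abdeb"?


Computing edit distance: "bfab" -> "abdeb"
DP table:
           a    b    d    e    b
      0    1    2    3    4    5
  b   1    1    1    2    3    4
  f   2    2    2    2    3    4
  a   3    2    3    3    3    4
  b   4    3    2    3    4    3
Edit distance = dp[4][5] = 3

3
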